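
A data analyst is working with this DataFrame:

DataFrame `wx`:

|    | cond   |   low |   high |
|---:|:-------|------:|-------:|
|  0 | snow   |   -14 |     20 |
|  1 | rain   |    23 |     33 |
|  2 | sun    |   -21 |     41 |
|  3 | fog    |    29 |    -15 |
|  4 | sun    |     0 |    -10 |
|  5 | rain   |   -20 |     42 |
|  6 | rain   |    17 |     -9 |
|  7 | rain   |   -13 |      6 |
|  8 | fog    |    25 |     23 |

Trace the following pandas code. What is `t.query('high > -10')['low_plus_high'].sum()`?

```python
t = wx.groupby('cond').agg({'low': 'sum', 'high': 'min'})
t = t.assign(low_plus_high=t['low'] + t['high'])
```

4

group by cond: sum(low), min(high):
      low  high
cond           
fog    54   -15
rain    7    -9
snow  -14    20
sun   -21   -10
add column low_plus_high = t['low'] + t['high']:
      low  high  low_plus_high
cond                          
fog    54   -15             39
rain    7    -9             -2
snow  -14    20              6
sun   -21   -10            -31
filter rows where high > -10:
      low  high  low_plus_high
cond                          
rain    7    -9             -2
snow  -14    20              6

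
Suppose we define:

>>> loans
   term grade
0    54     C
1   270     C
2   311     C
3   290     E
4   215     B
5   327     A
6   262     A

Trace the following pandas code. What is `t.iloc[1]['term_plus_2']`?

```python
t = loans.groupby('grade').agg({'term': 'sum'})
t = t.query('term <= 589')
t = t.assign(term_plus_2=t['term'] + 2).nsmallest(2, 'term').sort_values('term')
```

292

group by grade, sum of term:
       term
grade      
A       589
B       215
C       635
E       290
filter rows where term <= 589:
       term
grade      
A       589
B       215
E       290
add column term_plus_2 = t['term'] + 2:
       term  term_plus_2
grade                   
A       589          591
B       215          217
E       290          292
take 2 rows with smallest term:
       term  term_plus_2
grade                   
B       215          217
E       290          292
sort by term:
       term  term_plus_2
grade                   
B       215          217
E       290          292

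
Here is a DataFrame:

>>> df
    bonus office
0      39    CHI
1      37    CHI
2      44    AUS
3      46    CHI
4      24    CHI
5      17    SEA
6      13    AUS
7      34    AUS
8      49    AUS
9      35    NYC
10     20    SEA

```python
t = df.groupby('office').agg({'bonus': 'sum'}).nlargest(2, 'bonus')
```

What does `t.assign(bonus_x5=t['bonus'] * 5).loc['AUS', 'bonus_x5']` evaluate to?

group by office, sum of bonus:
        bonus
office       
AUS       140
CHI       146
NYC        35
SEA        37
take 2 rows with largest bonus:
        bonus
office       
CHI       146
AUS       140
add column bonus_x5 = t['bonus'] * 5:
        bonus  bonus_x5
office                 
CHI       146       730
AUS       140       700
Hence 700.

700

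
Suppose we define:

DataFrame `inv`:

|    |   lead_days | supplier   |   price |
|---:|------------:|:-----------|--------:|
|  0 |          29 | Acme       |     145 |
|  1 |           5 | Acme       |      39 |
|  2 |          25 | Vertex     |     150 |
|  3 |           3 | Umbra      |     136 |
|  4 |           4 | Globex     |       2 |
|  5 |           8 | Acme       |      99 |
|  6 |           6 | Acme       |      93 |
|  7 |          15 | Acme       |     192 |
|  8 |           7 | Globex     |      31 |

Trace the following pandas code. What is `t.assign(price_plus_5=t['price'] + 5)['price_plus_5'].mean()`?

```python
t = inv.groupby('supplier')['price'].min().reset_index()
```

group by supplier, min of price:
supplier
Acme       39
Globex      2
Umbra     136
Vertex    150
Name: price, dtype: int64
reset_index():
  supplier  price
0     Acme     39
1   Globex      2
2    Umbra    136
3   Vertex    150
add column price_plus_5 = t['price'] + 5:
  supplier  price  price_plus_5
0     Acme     39            44
1   Globex      2             7
2    Umbra    136           141
3   Vertex    150           155

86.75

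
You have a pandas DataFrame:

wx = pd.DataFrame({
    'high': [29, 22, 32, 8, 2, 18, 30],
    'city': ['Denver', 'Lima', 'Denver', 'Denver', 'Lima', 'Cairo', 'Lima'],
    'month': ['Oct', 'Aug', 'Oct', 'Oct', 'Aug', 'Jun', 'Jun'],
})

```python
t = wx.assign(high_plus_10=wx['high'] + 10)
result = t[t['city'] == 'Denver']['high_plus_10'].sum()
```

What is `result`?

add column high_plus_10 = wx['high'] + 10:
   high    city month  high_plus_10
0    29  Denver   Oct            39
1    22    Lima   Aug            32
2    32  Denver   Oct            42
3     8  Denver   Oct            18
4     2    Lima   Aug            12
5    18   Cairo   Jun            28
6    30    Lima   Jun            40
filter rows where city == 'Denver':
   high    city month  high_plus_10
0    29  Denver   Oct            39
2    32  Denver   Oct            42
3     8  Denver   Oct            18

99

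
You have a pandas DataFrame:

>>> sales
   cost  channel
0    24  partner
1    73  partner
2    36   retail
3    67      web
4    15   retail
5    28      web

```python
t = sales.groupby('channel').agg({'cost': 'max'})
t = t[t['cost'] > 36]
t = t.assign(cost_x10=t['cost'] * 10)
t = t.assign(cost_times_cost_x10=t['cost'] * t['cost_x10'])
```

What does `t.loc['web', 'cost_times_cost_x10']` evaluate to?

44890

group by channel, max of cost:
         cost
channel      
partner    73
retail     36
web        67
filter rows where cost > 36:
         cost
channel      
partner    73
web        67
add column cost_x10 = t['cost'] * 10:
         cost  cost_x10
channel                
partner    73       730
web        67       670
add column cost_times_cost_x10 = t['cost'] * t['cost_x10']:
         cost  cost_x10  cost_times_cost_x10
channel                                     
partner    73       730                53290
web        67       670                44890
value at row 'web', column 'cost_times_cost_x10' → 44890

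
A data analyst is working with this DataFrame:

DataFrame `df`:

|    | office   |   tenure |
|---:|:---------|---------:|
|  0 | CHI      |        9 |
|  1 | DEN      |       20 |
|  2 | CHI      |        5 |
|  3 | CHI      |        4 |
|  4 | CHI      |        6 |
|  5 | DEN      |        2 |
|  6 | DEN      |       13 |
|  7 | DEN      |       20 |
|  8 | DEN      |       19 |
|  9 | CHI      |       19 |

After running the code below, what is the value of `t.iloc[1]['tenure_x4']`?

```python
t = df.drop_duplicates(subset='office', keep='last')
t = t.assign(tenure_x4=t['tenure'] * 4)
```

76

drop duplicate office (keep=last):
  office  tenure
8    DEN      19
9    CHI      19
add column tenure_x4 = t['tenure'] * 4:
  office  tenure  tenure_x4
8    DEN      19         76
9    CHI      19         76
Reading off the value at position 1, column 'tenure_x4', we get 76.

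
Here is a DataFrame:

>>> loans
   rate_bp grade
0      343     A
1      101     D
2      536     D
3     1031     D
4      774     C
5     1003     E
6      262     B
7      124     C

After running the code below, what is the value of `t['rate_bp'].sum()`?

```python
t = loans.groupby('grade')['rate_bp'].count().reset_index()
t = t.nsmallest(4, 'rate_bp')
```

5

group by grade, count of rate_bp:
grade
A    1
B    1
C    2
D    3
E    1
Name: rate_bp, dtype: int64
reset_index():
  grade  rate_bp
0     A        1
1     B        1
2     C        2
3     D        3
4     E        1
take 4 rows with smallest rate_bp:
  grade  rate_bp
0     A        1
1     B        1
4     E        1
2     C        2
So sum() = 5.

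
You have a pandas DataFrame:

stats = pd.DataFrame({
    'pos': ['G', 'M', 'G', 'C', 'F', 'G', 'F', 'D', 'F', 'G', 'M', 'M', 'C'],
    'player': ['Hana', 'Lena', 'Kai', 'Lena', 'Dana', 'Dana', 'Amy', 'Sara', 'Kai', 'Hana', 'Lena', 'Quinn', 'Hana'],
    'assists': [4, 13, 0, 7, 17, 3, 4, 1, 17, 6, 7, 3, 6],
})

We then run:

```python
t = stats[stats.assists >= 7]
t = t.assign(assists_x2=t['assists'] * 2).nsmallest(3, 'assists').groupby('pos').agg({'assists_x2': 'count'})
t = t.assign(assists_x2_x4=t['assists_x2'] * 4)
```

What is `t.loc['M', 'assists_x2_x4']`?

filter rows where assists >= 7:
   pos player  assists
1    M   Lena       13
3    C   Lena        7
4    F   Dana       17
8    F    Kai       17
10   M   Lena        7
add column assists_x2 = t['assists'] * 2:
   pos player  assists  assists_x2
1    M   Lena       13          26
3    C   Lena        7          14
4    F   Dana       17          34
8    F    Kai       17          34
10   M   Lena        7          14
take 3 rows with smallest assists:
   pos player  assists  assists_x2
3    C   Lena        7          14
10   M   Lena        7          14
1    M   Lena       13          26
group by pos, count of assists_x2:
     assists_x2
pos            
C             1
M             2
add column assists_x2_x4 = t['assists_x2'] * 4:
     assists_x2  assists_x2_x4
pos                           
C             1              4
M             2              8
value at row 'M', column 'assists_x2_x4' → 8

8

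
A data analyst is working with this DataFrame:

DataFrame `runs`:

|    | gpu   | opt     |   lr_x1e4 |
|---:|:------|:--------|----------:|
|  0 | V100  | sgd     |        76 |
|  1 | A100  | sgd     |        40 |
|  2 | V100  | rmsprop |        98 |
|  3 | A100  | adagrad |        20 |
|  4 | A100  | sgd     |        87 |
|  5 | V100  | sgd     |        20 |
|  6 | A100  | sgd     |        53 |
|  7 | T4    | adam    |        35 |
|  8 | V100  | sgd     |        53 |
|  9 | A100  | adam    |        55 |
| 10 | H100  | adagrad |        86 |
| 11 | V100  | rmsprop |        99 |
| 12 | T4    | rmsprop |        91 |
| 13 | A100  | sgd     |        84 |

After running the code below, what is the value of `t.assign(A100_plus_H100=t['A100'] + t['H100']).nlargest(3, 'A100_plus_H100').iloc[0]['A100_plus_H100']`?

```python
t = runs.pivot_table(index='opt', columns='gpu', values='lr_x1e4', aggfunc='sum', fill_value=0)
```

pivot: rows=opt, cols=gpu, sum(lr_x1e4):
gpu      A100  H100  T4  V100
opt                          
adagrad    20    86   0     0
adam       55     0  35     0
rmsprop     0     0  91   197
sgd       264     0   0   149
add column A100_plus_H100 = t['A100'] + t['H100']:
gpu      A100  H100  T4  V100  A100_plus_H100
opt                                          
adagrad    20    86   0     0             106
adam       55     0  35     0              55
rmsprop     0     0  91   197               0
sgd       264     0   0   149             264
take 3 rows with largest A100_plus_H100:
gpu      A100  H100  T4  V100  A100_plus_H100
opt                                          
sgd       264     0   0   149             264
adagrad    20    86   0     0             106
adam       55     0  35     0              55

264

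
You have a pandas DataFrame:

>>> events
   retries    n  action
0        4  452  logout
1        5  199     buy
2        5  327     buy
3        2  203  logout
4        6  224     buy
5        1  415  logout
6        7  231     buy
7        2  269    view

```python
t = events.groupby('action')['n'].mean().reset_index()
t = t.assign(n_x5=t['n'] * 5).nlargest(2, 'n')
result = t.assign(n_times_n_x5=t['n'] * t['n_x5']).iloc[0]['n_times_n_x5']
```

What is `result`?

group by action, mean of n:
action
buy       245.250000
logout    356.666667
view      269.000000
Name: n, dtype: float64
reset_index():
   action           n
0     buy  245.250000
1  logout  356.666667
2    view  269.000000
add column n_x5 = t['n'] * 5:
   action           n         n_x5
0     buy  245.250000  1226.250000
1  logout  356.666667  1783.333333
2    view  269.000000  1345.000000
take 2 rows with largest n:
   action           n         n_x5
1  logout  356.666667  1783.333333
2    view  269.000000  1345.000000
add column n_times_n_x5 = t['n'] * t['n_x5']:
   action           n         n_x5   n_times_n_x5
1  logout  356.666667  1783.333333  636055.555556
2    view  269.000000  1345.000000  361805.000000
Reading off the value at position 0, column 'n_times_n_x5', we get 636055.555556.

636055.555556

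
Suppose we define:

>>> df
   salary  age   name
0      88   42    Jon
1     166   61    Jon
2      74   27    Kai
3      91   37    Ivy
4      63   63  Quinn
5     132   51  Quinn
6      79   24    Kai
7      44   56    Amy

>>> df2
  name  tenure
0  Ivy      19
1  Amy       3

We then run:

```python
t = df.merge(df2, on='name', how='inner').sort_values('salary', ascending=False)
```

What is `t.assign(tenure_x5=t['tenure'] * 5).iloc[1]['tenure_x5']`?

15

merge on 'name' (how='inner') → 2 rows:
   salary  age name  tenure
0      91   37  Ivy      19
1      44   56  Amy       3
sort by salary descending:
   salary  age name  tenure
0      91   37  Ivy      19
1      44   56  Amy       3
add column tenure_x5 = t['tenure'] * 5:
   salary  age name  tenure  tenure_x5
0      91   37  Ivy      19         95
1      44   56  Amy       3         15
value at position 1, column 'tenure_x5' → 15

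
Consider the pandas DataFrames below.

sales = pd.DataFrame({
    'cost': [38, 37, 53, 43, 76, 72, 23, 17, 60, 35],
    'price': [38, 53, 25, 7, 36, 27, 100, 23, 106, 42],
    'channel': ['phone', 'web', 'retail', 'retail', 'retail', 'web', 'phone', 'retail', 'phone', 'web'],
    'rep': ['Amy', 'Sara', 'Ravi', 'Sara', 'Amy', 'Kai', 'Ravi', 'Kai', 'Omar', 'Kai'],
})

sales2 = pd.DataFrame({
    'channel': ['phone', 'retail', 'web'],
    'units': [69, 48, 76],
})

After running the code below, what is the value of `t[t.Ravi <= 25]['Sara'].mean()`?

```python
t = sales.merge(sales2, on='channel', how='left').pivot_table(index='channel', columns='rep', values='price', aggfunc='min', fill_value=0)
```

30.0

merge on 'channel' (how='left') → 10 rows:
   cost  price channel   rep  units
0    38     38   phone   Amy     69
1    37     53     web  Sara     76
2    53     25  retail  Ravi     48
3    43      7  retail  Sara     48
4    76     36  retail   Amy     48
5    72     27     web   Kai     76
6    23    100   phone  Ravi     69
7    17     23  retail   Kai     48
8    60    106   phone  Omar     69
9    35     42     web   Kai     76
pivot: rows=channel, cols=rep, min(price):
rep      Amy  Kai  Omar  Ravi  Sara
channel                            
phone     38    0   106   100     0
retail    36   23     0    25     7
web        0   27     0     0    53
filter rows where Ravi <= 25:
rep      Amy  Kai  Omar  Ravi  Sara
channel                            
retail    36   23     0    25     7
web        0   27     0     0    53
Then the mean of column 'Sara': 30.0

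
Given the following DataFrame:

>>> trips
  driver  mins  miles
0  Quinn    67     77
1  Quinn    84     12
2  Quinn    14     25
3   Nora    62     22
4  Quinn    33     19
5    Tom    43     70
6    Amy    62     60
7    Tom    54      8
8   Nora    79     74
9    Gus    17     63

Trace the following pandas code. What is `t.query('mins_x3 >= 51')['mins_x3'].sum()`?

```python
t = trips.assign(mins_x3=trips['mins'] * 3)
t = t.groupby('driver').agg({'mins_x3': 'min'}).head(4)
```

423

add column mins_x3 = trips['mins'] * 3:
  driver  mins  miles  mins_x3
0  Quinn    67     77      201
1  Quinn    84     12      252
2  Quinn    14     25       42
3   Nora    62     22      186
4  Quinn    33     19       99
5    Tom    43     70      129
6    Amy    62     60      186
7    Tom    54      8      162
8   Nora    79     74      237
9    Gus    17     63       51
group by driver, min of mins_x3:
        mins_x3
driver         
Amy         186
Gus          51
Nora        186
Quinn        42
Tom         129
take first 4 rows:
        mins_x3
driver         
Amy         186
Gus          51
Nora        186
Quinn        42
filter rows where mins_x3 >= 51:
        mins_x3
driver         
Amy         186
Gus          51
Nora        186
sum of column 'mins_x3' → 423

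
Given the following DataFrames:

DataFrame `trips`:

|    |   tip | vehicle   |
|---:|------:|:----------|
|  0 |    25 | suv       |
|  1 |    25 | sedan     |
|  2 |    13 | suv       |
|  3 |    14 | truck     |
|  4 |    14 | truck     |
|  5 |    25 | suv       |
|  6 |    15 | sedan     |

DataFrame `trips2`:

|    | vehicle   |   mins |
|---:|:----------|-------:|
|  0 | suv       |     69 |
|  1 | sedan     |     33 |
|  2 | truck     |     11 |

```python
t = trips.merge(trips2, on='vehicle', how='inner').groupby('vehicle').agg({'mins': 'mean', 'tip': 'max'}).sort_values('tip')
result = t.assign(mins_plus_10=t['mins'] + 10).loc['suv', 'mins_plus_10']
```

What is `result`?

merge on 'vehicle' (how='inner') → 7 rows:
   tip vehicle  mins
0   25     suv    69
1   25   sedan    33
2   13     suv    69
3   14   truck    11
4   14   truck    11
5   25     suv    69
6   15   sedan    33
group by vehicle: mean(mins), max(tip):
         mins  tip
vehicle           
sedan    33.0   25
suv      69.0   25
truck    11.0   14
sort by tip:
         mins  tip
vehicle           
truck    11.0   14
sedan    33.0   25
suv      69.0   25
add column mins_plus_10 = t['mins'] + 10:
         mins  tip  mins_plus_10
vehicle                         
truck    11.0   14          21.0
sedan    33.0   25          43.0
suv      69.0   25          79.0
Finally, value at row 'suv', column 'mins_plus_10' = 79.0.

79.0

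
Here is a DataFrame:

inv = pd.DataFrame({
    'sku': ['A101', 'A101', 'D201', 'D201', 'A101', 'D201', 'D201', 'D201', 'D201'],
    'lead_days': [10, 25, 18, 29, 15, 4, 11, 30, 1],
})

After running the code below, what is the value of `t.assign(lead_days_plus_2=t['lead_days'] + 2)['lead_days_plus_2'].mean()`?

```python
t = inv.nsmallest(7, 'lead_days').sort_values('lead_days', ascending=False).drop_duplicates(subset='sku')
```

23.5

take 7 rows with smallest lead_days:
    sku  lead_days
8  D201          1
5  D201          4
0  A101         10
6  D201         11
4  A101         15
2  D201         18
1  A101         25
sort by lead_days descending:
    sku  lead_days
1  A101         25
2  D201         18
4  A101         15
6  D201         11
0  A101         10
5  D201          4
8  D201          1
drop duplicate sku (keep=first):
    sku  lead_days
1  A101         25
2  D201         18
add column lead_days_plus_2 = t['lead_days'] + 2:
    sku  lead_days  lead_days_plus_2
1  A101         25                27
2  D201         18                20
mean of column 'lead_days_plus_2' → 23.5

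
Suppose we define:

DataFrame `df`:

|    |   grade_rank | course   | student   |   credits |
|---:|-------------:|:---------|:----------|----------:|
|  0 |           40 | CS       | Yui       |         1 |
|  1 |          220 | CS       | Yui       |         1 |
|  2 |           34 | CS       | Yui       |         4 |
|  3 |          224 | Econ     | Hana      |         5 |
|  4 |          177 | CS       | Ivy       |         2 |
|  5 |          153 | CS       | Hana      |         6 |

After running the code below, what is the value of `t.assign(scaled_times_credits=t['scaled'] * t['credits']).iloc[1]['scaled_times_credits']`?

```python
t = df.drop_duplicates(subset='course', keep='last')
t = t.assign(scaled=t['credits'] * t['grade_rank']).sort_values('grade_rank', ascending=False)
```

5508

drop duplicate course (keep=last):
   grade_rank course student  credits
3         224   Econ    Hana        5
5         153     CS    Hana        6
add column scaled = t['credits'] * t['grade_rank']:
   grade_rank course student  credits  scaled
3         224   Econ    Hana        5    1120
5         153     CS    Hana        6     918
sort by grade_rank descending:
   grade_rank course student  credits  scaled
3         224   Econ    Hana        5    1120
5         153     CS    Hana        6     918
add column scaled_times_credits = t['scaled'] * t['credits']:
   grade_rank course student  credits  scaled  scaled_times_credits
3         224   Econ    Hana        5    1120                  5600
5         153     CS    Hana        6     918                  5508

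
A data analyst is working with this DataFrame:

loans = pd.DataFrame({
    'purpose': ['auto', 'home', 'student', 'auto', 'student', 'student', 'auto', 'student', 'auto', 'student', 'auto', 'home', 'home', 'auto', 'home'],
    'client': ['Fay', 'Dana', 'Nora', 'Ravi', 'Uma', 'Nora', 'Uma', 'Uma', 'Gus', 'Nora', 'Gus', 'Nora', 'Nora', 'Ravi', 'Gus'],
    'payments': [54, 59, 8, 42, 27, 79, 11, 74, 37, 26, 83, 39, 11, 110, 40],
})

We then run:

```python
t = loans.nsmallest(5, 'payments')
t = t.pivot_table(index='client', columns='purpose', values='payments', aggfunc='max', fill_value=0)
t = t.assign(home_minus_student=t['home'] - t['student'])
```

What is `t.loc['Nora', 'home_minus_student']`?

take 5 rows with smallest payments:
    purpose client  payments
2   student   Nora         8
6      auto    Uma        11
12     home   Nora        11
9   student   Nora        26
4   student    Uma        27
pivot: rows=client, cols=purpose, max(payments):
purpose  auto  home  student
client                      
Nora        0    11       26
Uma        11     0       27
add column home_minus_student = t['home'] - t['student']:
purpose  auto  home  student  home_minus_student
client                                          
Nora        0    11       26                 -15
Uma        11     0       27                 -27
Taking the value at row 'Nora', column 'home_minus_student' gives -15.

-15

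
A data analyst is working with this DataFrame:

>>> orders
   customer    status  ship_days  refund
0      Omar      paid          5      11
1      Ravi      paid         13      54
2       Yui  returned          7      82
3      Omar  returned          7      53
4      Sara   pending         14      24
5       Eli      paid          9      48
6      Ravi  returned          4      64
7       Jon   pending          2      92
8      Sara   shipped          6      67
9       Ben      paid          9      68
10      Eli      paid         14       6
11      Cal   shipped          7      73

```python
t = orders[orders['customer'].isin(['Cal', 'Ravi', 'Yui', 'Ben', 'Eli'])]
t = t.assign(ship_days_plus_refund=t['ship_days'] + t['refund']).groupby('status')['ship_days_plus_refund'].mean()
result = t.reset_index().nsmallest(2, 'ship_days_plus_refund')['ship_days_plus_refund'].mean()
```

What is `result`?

66.875

filter rows where customer in ['Cal', 'Ravi', 'Yui', 'Ben', 'Eli']:
   customer    status  ship_days  refund
1      Ravi      paid         13      54
2       Yui  returned          7      82
5       Eli      paid          9      48
6      Ravi  returned          4      64
9       Ben      paid          9      68
10      Eli      paid         14       6
11      Cal   shipped          7      73
add column ship_days_plus_refund = t['ship_days'] + t['refund']:
   customer    status  ship_days  refund  ship_days_plus_refund
1      Ravi      paid         13      54                     67
2       Yui  returned          7      82                     89
5       Eli      paid          9      48                     57
6      Ravi  returned          4      64                     68
9       Ben      paid          9      68                     77
10      Eli      paid         14       6                     20
11      Cal   shipped          7      73                     80
group by status, mean of ship_days_plus_refund:
status
paid        55.25
returned    78.50
shipped     80.00
Name: ship_days_plus_refund, dtype: float64
reset_index():
     status  ship_days_plus_refund
0      paid                  55.25
1  returned                  78.50
2   shipped                  80.00
take 2 rows with smallest ship_days_plus_refund:
     status  ship_days_plus_refund
0      paid                  55.25
1  returned                  78.50
Reading off the mean of column 'ship_days_plus_refund', we get 66.875.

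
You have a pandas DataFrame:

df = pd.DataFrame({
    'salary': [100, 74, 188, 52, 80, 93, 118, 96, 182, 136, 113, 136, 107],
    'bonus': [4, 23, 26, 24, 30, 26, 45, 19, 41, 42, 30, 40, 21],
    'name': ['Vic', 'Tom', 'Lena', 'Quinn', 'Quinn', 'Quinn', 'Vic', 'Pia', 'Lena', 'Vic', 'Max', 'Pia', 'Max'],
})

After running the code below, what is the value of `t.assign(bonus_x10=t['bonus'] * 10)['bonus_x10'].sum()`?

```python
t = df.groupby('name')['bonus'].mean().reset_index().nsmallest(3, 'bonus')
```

751.666666667

group by name, mean of bonus:
name
Lena     33.500000
Max      25.500000
Pia      29.500000
Quinn    26.666667
Tom      23.000000
Vic      30.333333
Name: bonus, dtype: float64
reset_index():
    name      bonus
0   Lena  33.500000
1    Max  25.500000
2    Pia  29.500000
3  Quinn  26.666667
4    Tom  23.000000
5    Vic  30.333333
take 3 rows with smallest bonus:
    name      bonus
4    Tom  23.000000
1    Max  25.500000
3  Quinn  26.666667
add column bonus_x10 = t['bonus'] * 10:
    name      bonus   bonus_x10
4    Tom  23.000000  230.000000
1    Max  25.500000  255.000000
3  Quinn  26.666667  266.666667
sum of column 'bonus_x10' → 751.666666667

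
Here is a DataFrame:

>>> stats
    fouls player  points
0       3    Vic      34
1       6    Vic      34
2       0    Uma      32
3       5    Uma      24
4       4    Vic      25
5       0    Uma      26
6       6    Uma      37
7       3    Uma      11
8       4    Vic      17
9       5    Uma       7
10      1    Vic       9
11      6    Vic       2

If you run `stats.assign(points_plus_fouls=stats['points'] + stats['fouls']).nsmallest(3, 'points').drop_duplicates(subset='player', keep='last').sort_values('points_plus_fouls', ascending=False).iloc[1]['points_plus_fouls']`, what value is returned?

10

add column points_plus_fouls = stats['points'] + stats['fouls']:
    fouls player  points  points_plus_fouls
0       3    Vic      34                 37
1       6    Vic      34                 40
2       0    Uma      32                 32
3       5    Uma      24                 29
4       4    Vic      25                 29
5       0    Uma      26                 26
6       6    Uma      37                 43
7       3    Uma      11                 14
8       4    Vic      17                 21
9       5    Uma       7                 12
10      1    Vic       9                 10
11      6    Vic       2                  8
take 3 rows with smallest points:
    fouls player  points  points_plus_fouls
11      6    Vic       2                  8
9       5    Uma       7                 12
10      1    Vic       9                 10
drop duplicate player (keep=last):
    fouls player  points  points_plus_fouls
9       5    Uma       7                 12
10      1    Vic       9                 10
sort by points_plus_fouls descending:
    fouls player  points  points_plus_fouls
9       5    Uma       7                 12
10      1    Vic       9                 10
Taking the value at position 1, column 'points_plus_fouls' gives 10.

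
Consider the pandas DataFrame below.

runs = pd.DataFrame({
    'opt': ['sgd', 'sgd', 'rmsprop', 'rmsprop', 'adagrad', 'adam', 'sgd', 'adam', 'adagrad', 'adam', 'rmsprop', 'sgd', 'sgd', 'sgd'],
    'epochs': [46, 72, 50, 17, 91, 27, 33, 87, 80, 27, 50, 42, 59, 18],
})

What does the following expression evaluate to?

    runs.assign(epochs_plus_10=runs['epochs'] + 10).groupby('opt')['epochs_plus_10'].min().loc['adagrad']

90

add column epochs_plus_10 = runs['epochs'] + 10:
        opt  epochs  epochs_plus_10
0       sgd      46              56
1       sgd      72              82
2   rmsprop      50              60
3   rmsprop      17              27
4   adagrad      91             101
5      adam      27              37
6       sgd      33              43
7      adam      87              97
8   adagrad      80              90
9      adam      27              37
10  rmsprop      50              60
11      sgd      42              52
12      sgd      59              69
13      sgd      18              28
group by opt, min of epochs_plus_10:
opt
adagrad    90
adam       37
rmsprop    27
sgd        28
Name: epochs_plus_10, dtype: int64
So loc['adagrad'] = 90.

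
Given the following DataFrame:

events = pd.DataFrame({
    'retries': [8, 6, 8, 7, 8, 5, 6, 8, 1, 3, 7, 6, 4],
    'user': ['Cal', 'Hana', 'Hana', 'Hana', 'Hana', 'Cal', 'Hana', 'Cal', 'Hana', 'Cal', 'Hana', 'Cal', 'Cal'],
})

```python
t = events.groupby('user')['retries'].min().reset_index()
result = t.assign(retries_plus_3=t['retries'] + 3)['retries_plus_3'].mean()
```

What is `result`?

5.0

group by user, min of retries:
user
Cal     3
Hana    1
Name: retries, dtype: int64
reset_index():
   user  retries
0   Cal        3
1  Hana        1
add column retries_plus_3 = t['retries'] + 3:
   user  retries  retries_plus_3
0   Cal        3               6
1  Hana        1               4
Finally, mean of column 'retries_plus_3' = 5.0.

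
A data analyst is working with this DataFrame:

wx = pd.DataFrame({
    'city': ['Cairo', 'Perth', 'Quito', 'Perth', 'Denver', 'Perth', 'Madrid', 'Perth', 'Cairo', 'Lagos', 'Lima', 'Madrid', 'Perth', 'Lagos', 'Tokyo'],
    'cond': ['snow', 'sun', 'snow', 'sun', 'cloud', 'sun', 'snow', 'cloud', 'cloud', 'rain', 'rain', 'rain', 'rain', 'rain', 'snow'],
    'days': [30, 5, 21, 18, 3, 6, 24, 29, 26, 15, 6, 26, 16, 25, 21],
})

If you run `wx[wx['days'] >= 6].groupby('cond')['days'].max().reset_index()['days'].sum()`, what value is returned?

103

filter rows where days >= 6:
      city   cond  days
0    Cairo   snow    30
2    Quito   snow    21
3    Perth    sun    18
5    Perth    sun     6
6   Madrid   snow    24
7    Perth  cloud    29
8    Cairo  cloud    26
9    Lagos   rain    15
10    Lima   rain     6
11  Madrid   rain    26
12   Perth   rain    16
13   Lagos   rain    25
14   Tokyo   snow    21
group by cond, max of days:
cond
cloud    29
rain     26
snow     30
sun      18
Name: days, dtype: int64
reset_index():
    cond  days
0  cloud    29
1   rain    26
2   snow    30
3    sun    18
So sum() = 103.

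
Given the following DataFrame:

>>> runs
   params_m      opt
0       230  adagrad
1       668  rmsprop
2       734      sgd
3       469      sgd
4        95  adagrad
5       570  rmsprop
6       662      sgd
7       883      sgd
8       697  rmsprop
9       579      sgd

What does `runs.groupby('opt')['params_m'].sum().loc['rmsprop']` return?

group by opt, sum of params_m:
opt
adagrad     325
rmsprop    1935
sgd        3327
Name: params_m, dtype: int64

1935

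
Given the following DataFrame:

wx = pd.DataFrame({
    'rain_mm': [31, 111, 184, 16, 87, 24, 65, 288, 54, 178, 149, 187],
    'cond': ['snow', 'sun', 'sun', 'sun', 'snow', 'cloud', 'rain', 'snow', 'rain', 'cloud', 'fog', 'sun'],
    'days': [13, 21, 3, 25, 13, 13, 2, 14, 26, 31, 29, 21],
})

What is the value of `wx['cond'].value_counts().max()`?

4

value_counts of cond:
cond
sun      4
snow     3
cloud    2
rain     2
fog      1
Name: count, dtype: int64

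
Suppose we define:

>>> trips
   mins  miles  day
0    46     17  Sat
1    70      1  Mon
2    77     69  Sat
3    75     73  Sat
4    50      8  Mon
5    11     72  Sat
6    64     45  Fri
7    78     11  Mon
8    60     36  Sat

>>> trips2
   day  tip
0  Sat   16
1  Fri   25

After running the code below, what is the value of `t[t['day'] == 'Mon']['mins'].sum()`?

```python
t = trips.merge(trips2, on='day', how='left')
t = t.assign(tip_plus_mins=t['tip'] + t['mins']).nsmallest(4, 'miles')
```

merge on 'day' (how='left') → 9 rows:
   mins  miles  day   tip
0    46     17  Sat  16.0
1    70      1  Mon   NaN
2    77     69  Sat  16.0
3    75     73  Sat  16.0
4    50      8  Mon   NaN
5    11     72  Sat  16.0
6    64     45  Fri  25.0
7    78     11  Mon   NaN
8    60     36  Sat  16.0
add column tip_plus_mins = t['tip'] + t['mins']:
   mins  miles  day   tip  tip_plus_mins
0    46     17  Sat  16.0           62.0
1    70      1  Mon   NaN            NaN
2    77     69  Sat  16.0           93.0
3    75     73  Sat  16.0           91.0
4    50      8  Mon   NaN            NaN
5    11     72  Sat  16.0           27.0
6    64     45  Fri  25.0           89.0
7    78     11  Mon   NaN            NaN
8    60     36  Sat  16.0           76.0
take 4 rows with smallest miles:
   mins  miles  day   tip  tip_plus_mins
1    70      1  Mon   NaN            NaN
4    50      8  Mon   NaN            NaN
7    78     11  Mon   NaN            NaN
0    46     17  Sat  16.0           62.0
filter rows where day == 'Mon':
   mins  miles  day  tip  tip_plus_mins
1    70      1  Mon  NaN            NaN
4    50      8  Mon  NaN            NaN
7    78     11  Mon  NaN            NaN

198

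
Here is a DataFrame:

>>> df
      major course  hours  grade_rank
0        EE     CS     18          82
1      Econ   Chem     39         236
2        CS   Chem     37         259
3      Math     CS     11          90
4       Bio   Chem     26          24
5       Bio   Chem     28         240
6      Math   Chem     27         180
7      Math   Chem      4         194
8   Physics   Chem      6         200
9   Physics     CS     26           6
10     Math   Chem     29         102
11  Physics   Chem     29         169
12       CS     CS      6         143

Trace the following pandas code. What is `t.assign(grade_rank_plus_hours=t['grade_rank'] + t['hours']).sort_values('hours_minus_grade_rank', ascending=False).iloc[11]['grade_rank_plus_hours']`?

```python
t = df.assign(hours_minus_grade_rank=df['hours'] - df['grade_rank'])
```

add column hours_minus_grade_rank = df['hours'] - df['grade_rank']:
      major course  hours  grade_rank  hours_minus_grade_rank
0        EE     CS     18          82                     -64
1      Econ   Chem     39         236                    -197
2        CS   Chem     37         259                    -222
3      Math     CS     11          90                     -79
4       Bio   Chem     26          24                       2
5       Bio   Chem     28         240                    -212
6      Math   Chem     27         180                    -153
7      Math   Chem      4         194                    -190
8   Physics   Chem      6         200                    -194
9   Physics     CS     26           6                      20
10     Math   Chem     29         102                     -73
11  Physics   Chem     29         169                    -140
12       CS     CS      6         143                    -137
add column grade_rank_plus_hours = t['grade_rank'] + t['hours']:
      major course  hours  grade_rank  hours_minus_grade_rank  grade_rank_plus_hours
0        EE     CS     18          82                     -64                    100
1      Econ   Chem     39         236                    -197                    275
2        CS   Chem     37         259                    -222                    296
3      Math     CS     11          90                     -79                    101
4       Bio   Chem     26          24                       2                     50
5       Bio   Chem     28         240                    -212                    268
6      Math   Chem     27         180                    -153                    207
7      Math   Chem      4         194                    -190                    198
8   Physics   Chem      6         200                    -194                    206
9   Physics     CS     26           6                      20                     32
10     Math   Chem     29         102                     -73                    131
11  Physics   Chem     29         169                    -140                    198
12       CS     CS      6         143                    -137                    149
sort by hours_minus_grade_rank descending:
      major course  hours  grade_rank  hours_minus_grade_rank  grade_rank_plus_hours
9   Physics     CS     26           6                      20                     32
4       Bio   Chem     26          24                       2                     50
0        EE     CS     18          82                     -64                    100
10     Math   Chem     29         102                     -73                    131
3      Math     CS     11          90                     -79                    101
12       CS     CS      6         143                    -137                    149
11  Physics   Chem     29         169                    -140                    198
6      Math   Chem     27         180                    -153                    207
7      Math   Chem      4         194                    -190                    198
8   Physics   Chem      6         200                    -194                    206
1      Econ   Chem     39         236                    -197                    275
5       Bio   Chem     28         240                    -212                    268
2        CS   Chem     37         259                    -222                    296
So iloc[11]['grade_rank_plus_hours'] = 268.

268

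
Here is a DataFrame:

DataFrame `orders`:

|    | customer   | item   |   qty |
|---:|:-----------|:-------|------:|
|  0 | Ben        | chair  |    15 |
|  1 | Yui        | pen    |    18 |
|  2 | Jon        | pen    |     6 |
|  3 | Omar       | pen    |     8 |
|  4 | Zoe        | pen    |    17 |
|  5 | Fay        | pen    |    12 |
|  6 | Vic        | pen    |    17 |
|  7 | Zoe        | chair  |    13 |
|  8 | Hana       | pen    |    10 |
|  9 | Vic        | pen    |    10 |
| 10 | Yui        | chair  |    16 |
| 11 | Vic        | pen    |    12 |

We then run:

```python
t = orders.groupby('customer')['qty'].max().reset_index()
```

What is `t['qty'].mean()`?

group by customer, max of qty:
customer
Ben     15
Fay     12
Hana    10
Jon      6
Omar     8
Vic     17
Yui     18
Zoe     17
Name: qty, dtype: int64
reset_index():
  customer  qty
0      Ben   15
1      Fay   12
2     Hana   10
3      Jon    6
4     Omar    8
5      Vic   17
6      Yui   18
7      Zoe   17
Taking the mean of column 'qty' gives 12.875.

12.875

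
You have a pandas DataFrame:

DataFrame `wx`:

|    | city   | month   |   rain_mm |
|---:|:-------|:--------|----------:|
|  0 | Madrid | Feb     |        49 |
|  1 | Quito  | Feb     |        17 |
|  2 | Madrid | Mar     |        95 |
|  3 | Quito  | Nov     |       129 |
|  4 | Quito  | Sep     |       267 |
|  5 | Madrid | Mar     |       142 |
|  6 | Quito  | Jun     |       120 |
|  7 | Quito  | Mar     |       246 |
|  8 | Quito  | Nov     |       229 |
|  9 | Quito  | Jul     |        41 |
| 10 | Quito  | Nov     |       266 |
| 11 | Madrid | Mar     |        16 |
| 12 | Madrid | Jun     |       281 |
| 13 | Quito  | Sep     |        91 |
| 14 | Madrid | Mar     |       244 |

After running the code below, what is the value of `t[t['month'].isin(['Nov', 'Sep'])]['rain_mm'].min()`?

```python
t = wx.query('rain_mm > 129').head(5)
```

filter rows where rain_mm > 129:
      city month  rain_mm
4    Quito   Sep      267
5   Madrid   Mar      142
7    Quito   Mar      246
8    Quito   Nov      229
10   Quito   Nov      266
12  Madrid   Jun      281
14  Madrid   Mar      244
take first 5 rows:
      city month  rain_mm
4    Quito   Sep      267
5   Madrid   Mar      142
7    Quito   Mar      246
8    Quito   Nov      229
10   Quito   Nov      266
filter rows where month in ['Nov', 'Sep']:
     city month  rain_mm
4   Quito   Sep      267
8   Quito   Nov      229
10  Quito   Nov      266

229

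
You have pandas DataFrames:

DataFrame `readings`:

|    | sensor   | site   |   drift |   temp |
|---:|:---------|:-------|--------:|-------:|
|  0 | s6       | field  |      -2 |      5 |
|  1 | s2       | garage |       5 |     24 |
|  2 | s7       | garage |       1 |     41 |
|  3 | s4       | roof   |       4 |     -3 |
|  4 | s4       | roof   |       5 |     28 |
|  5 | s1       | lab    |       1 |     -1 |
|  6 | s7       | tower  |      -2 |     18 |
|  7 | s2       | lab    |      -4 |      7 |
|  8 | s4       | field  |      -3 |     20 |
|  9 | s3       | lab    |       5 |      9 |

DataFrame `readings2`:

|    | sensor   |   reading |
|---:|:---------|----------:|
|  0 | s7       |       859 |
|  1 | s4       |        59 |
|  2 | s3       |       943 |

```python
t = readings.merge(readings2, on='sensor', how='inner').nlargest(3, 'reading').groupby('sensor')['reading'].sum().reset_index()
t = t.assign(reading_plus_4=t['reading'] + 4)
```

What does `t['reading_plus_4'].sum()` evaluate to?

merge on 'sensor' (how='inner') → 6 rows:
  sensor    site  drift  temp  reading
0     s7  garage      1    41      859
1     s4    roof      4    -3       59
2     s4    roof      5    28       59
3     s7   tower     -2    18      859
4     s4   field     -3    20       59
5     s3     lab      5     9      943
take 3 rows with largest reading:
  sensor    site  drift  temp  reading
5     s3     lab      5     9      943
0     s7  garage      1    41      859
3     s7   tower     -2    18      859
group by sensor, sum of reading:
sensor
s3     943
s7    1718
Name: reading, dtype: int64
reset_index():
  sensor  reading
0     s3      943
1     s7     1718
add column reading_plus_4 = t['reading'] + 4:
  sensor  reading  reading_plus_4
0     s3      943             947
1     s7     1718            1722
Hence 2669.

2669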